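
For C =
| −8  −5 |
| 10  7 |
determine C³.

tr C = −1 and det C = −6, so the characteristic polynomial is λ² − (−1)λ + (−6) with roots −3 and 2.
Eigenvectors give P = [[1, 1], [−1, −2]] with P⁻¹ = [[2, 1], [−1, −1]], and C = P·diag(−3, 2)·P⁻¹.
Then C³ = P·diag(−27, 8)·P⁻¹ = [[−27, 8], [27, −16]] · [[2, 1], [−1, −1]] = [[−62, −35], [70, 43]].

[[−62, −35], [70, 43]]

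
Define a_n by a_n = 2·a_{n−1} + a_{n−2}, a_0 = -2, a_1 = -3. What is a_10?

With companion matrix T = [[2, 1], [1, 0]], [a_n, a_{n−1}]ᵀ = T·[a_{n−1}, a_{n−2}]ᵀ, so [a_10, a_9]ᵀ = T⁹·[a_1, a_0]ᵀ.
T⁹ = [[2378, 985], [985, 408]], giving [a_10, a_9]ᵀ = [[-9104], [-3771]].

-9104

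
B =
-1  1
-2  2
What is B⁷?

B² = B (a projection; rank 1, trace 1), so B⁷ = B.

[[-1, 1], [-2, 2]]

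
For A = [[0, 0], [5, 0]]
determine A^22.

A is strictly triangular, hence nilpotent: A^2 = 0, so A^22 = 0.

[[0, 0], [0, 0]]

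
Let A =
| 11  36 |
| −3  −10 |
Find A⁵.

tr A = 1 and det A = −2, so the characteristic polynomial is λ² − (1)λ + (−2) with roots 2 and −1.
Eigenvectors give P = [[4, 3], [−1, −1]] with P⁻¹ = [[1, 3], [−1, −4]], and A = P·diag(2, −1)·P⁻¹.
Then A⁵ = P·diag(32, −1)·P⁻¹ = [[128, −3], [−32, 1]] · [[1, 3], [−1, −4]] = [[131, 396], [−33, −100]].

[[131, 396], [−33, −100]]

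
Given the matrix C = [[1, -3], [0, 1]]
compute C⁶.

[[1, -18], [0, 1]]

C = I + N where N = [[0, -3], [0, 0]] is strictly upper-triangular, so N² = 0.
(I + N)⁶ = I + 6·N = [[1, -18], [0, 1]].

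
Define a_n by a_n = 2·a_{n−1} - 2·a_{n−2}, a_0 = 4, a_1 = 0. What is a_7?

64

With companion matrix C = [[2, -2], [1, 0]], [a_n, a_{n−1}]ᵀ = C·[a_{n−1}, a_{n−2}]ᵀ, so [a_7, a_6]ᵀ = C^6·[a_1, a_0]ᵀ.
C^6 = [[-8, 16], [-8, 8]], giving [a_7, a_6]ᵀ = [[64], [32]].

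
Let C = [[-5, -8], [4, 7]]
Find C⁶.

[[-727, -1456], [728, 1457]]

tr C = 2 and det C = -3, so the characteristic polynomial is λ² − (2)λ + (-3) with roots 3 and -1.
Eigenvectors give P = [[-1, -2], [1, 1]] with P⁻¹ = [[1, 2], [-1, -1]], and C = P·diag(3, -1)·P⁻¹.
Then C⁶ = P·diag(729, 1)·P⁻¹ = [[-729, -2], [729, 1]] · [[1, 2], [-1, -1]] = [[-727, -1456], [728, 1457]].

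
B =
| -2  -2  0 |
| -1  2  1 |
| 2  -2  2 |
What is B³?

B² = [[6, 0, -2], [2, 4, 4], [2, -12, 2]]
B³ = [[-16, -8, -4], [0, -4, 12], [12, -32, -8]]

[[-16, -8, -4], [0, -4, 12], [12, -32, -8]]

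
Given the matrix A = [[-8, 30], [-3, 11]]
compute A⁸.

[[-2294, 7650], [-765, 2551]]

tr A = 3 and det A = 2, so the characteristic polynomial is λ² − (3)λ + (2) with roots 1 and 2.
Eigenvectors give P = [[10, -3], [3, -1]] with P⁻¹ = [[1, -3], [3, -10]], and A = P·diag(1, 2)·P⁻¹.
Then A⁸ = P·diag(1, 256)·P⁻¹ = [[10, -768], [3, -256]] · [[1, -3], [3, -10]] = [[-2294, 7650], [-765, 2551]].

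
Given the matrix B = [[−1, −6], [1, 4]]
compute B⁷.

[[−253, −762], [127, 382]]

tr B = 3 and det B = 2, so the characteristic polynomial is λ² − (3)λ + (2) with roots 2 and 1.
Eigenvectors give P = [[−2, −3], [1, 1]] with P⁻¹ = [[1, 3], [−1, −2]], and B = P·diag(2, 1)·P⁻¹.
Then B⁷ = P·diag(128, 1)·P⁻¹ = [[−256, −3], [128, 1]] · [[1, 3], [−1, −2]] = [[−253, −762], [127, 382]].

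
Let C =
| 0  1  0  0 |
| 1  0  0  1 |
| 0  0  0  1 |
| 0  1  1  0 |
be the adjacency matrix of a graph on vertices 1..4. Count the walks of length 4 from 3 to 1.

0

The number of length-4 walks from vertex 3 to vertex 1 is entry (3,1) of C^4, where C is the adjacency matrix.
C^2 = [[1, 0, 0, 1], [0, 2, 1, 0], [0, 1, 1, 0], [1, 0, 0, 2]]
C^3 = [[0, 2, 1, 0], [2, 0, 0, 3], [1, 0, 0, 2], [0, 3, 2, 0]]
C^4 = [[2, 0, 0, 3], [0, 5, 3, 0], [0, 3, 2, 0], [3, 0, 0, 5]]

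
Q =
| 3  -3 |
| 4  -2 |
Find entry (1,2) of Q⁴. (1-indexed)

Q² = [[-3, -3], [4, -8]]
Q³ = [[-21, 15], [-20, 4]]
Q⁴ = [[-3, 33], [-44, 52]]

33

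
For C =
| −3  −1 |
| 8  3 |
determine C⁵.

[[−3, −1], [8, 3]]

C² = I (check: tr C = 0 and det C = −1), so C⁵ = C since 5 is odd.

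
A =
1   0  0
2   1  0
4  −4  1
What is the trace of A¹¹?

3

A = I + N where N = [[0, 0, 0], [2, 0, 0], [4, −4, 0]] is strictly lower-triangular, so N³ = 0.
(I + N)¹¹ = I + 11·N + 55·N² = [[1, 0, 0], [22, 1, 0], [−396, −44, 1]].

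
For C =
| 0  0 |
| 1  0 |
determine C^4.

C is strictly triangular, hence nilpotent: C^2 = 0, so C^4 = 0.

[[0, 0], [0, 0]]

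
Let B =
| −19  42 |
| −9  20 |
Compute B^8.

tr B = 1 and det B = −2, so the characteristic polynomial is λ² − (1)λ + (−2) with roots −1 and 2.
Eigenvectors give P = [[7, 2], [3, 1]] with P⁻¹ = [[1, −2], [−3, 7]], and B = P·diag(−1, 2)·P⁻¹.
Then B^8 = P·diag(1, 256)·P⁻¹ = [[7, 512], [3, 256]] · [[1, −2], [−3, 7]] = [[−1529, 3570], [−765, 1786]].

[[−1529, 3570], [−765, 1786]]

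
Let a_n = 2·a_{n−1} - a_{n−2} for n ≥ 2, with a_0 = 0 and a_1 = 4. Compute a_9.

With companion matrix M = [[2, -1], [1, 0]], [a_n, a_{n−1}]ᵀ = M·[a_{n−1}, a_{n−2}]ᵀ, so [a_9, a_8]ᵀ = M^8·[a_1, a_0]ᵀ.
M^8 = [[9, -8], [8, -7]], giving [a_9, a_8]ᵀ = [[36], [32]].

36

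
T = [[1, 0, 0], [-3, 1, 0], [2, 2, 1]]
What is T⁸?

[[1, 0, 0], [-24, 1, 0], [-152, 16, 1]]

T = I + N where N = [[0, 0, 0], [-3, 0, 0], [2, 2, 0]] is strictly lower-triangular, so N³ = 0.
(I + N)⁸ = I + 8·N + 28·N² = [[1, 0, 0], [-24, 1, 0], [-152, 16, 1]].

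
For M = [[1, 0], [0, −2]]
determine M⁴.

M² = [[1, 0], [0, 4]]
M³ = [[1, 0], [0, −8]]
M⁴ = [[1, 0], [0, 16]]

[[1, 0], [0, 16]]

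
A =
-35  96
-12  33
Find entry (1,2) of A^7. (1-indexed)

tr A = -2 and det A = -3, so the characteristic polynomial is λ² − (-2)λ + (-3) with roots -3 and 1.
Eigenvectors give P = [[3, -8], [1, -3]] with P⁻¹ = [[3, -8], [1, -3]], and A = P·diag(-3, 1)·P⁻¹.
Then A^7 = P·diag(-2187, 1)·P⁻¹ = [[-6561, -8], [-2187, -3]] · [[3, -8], [1, -3]] = [[-19691, 52512], [-6564, 17505]].

52512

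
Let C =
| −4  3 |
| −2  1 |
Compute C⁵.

tr C = −3 and det C = 2, so the characteristic polynomial is λ² − (−3)λ + (2) with roots −2 and −1.
Eigenvectors give P = [[−3, 1], [−2, 1]] with P⁻¹ = [[−1, 1], [−2, 3]], and C = P·diag(−2, −1)·P⁻¹.
Then C⁵ = P·diag(−32, −1)·P⁻¹ = [[96, −1], [64, −1]] · [[−1, 1], [−2, 3]] = [[−94, 93], [−62, 61]].

[[−94, 93], [−62, 61]]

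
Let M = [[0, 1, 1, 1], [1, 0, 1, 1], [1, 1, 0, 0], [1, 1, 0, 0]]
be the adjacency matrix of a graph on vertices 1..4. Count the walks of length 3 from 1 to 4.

5

The number of length-3 walks from vertex 1 to vertex 4 is entry (1,4) of M^3, where M is the adjacency matrix.
M^2 = [[3, 2, 1, 1], [2, 3, 1, 1], [1, 1, 2, 2], [1, 1, 2, 2]]
M^3 = [[4, 5, 5, 5], [5, 4, 5, 5], [5, 5, 2, 2], [5, 5, 2, 2]]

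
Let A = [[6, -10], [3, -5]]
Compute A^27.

[[6, -10], [3, -5]]

A² = A (a projection; rank 1, trace 1), so A^27 = A.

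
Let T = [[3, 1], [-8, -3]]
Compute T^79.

T² = I (check: tr T = 0 and det T = -1), so T^79 = T since 79 is odd.

[[3, 1], [-8, -3]]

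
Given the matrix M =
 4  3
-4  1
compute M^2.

[[4, 15], [-20, -11]]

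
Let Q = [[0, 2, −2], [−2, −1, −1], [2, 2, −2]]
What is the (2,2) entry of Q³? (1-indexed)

19

Q² = [[−8, −6, 2], [0, −5, 7], [−8, −2, −2]]
Q³ = [[16, −6, 18], [24, 19, −9], [0, −18, 22]]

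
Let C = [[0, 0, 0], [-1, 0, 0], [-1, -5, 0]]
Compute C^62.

C is strictly triangular, hence nilpotent: C^3 = 0, so C^62 = 0.

[[0, 0, 0], [0, 0, 0], [0, 0, 0]]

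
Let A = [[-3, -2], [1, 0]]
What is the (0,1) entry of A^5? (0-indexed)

tr A = -3 and det A = 2, so the characteristic polynomial is λ² − (-3)λ + (2) with roots -2 and -1.
Eigenvectors give P = [[2, -1], [-1, 1]] with P⁻¹ = [[1, 1], [1, 2]], and A = P·diag(-2, -1)·P⁻¹.
Then A^5 = P·diag(-32, -1)·P⁻¹ = [[-64, 1], [32, -1]] · [[1, 1], [1, 2]] = [[-63, -62], [31, 30]].

-62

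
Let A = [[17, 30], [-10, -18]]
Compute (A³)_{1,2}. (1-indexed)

tr A = -1 and det A = -6, so the characteristic polynomial is λ² − (-1)λ + (-6) with roots -3 and 2.
Eigenvectors give P = [[-3, -2], [2, 1]] with P⁻¹ = [[1, 2], [-2, -3]], and A = P·diag(-3, 2)·P⁻¹.
Then A³ = P·diag(-27, 8)·P⁻¹ = [[81, -16], [-54, 8]] · [[1, 2], [-2, -3]] = [[113, 210], [-70, -132]].

210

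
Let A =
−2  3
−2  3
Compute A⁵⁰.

[[−2, 3], [−2, 3]]

A² = A (a projection; rank 1, trace 1), so A⁵⁰ = A.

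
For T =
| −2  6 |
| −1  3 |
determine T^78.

T² = T (a projection; rank 1, trace 1), so T^78 = T.

[[−2, 6], [−1, 3]]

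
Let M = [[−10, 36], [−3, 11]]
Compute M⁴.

tr M = 1 and det M = −2, so the characteristic polynomial is λ² − (1)λ + (−2) with roots 2 and −1.
Eigenvectors give P = [[3, 4], [1, 1]] with P⁻¹ = [[−1, 4], [1, −3]], and M = P·diag(2, −1)·P⁻¹.
Then M⁴ = P·diag(16, 1)·P⁻¹ = [[48, 4], [16, 1]] · [[−1, 4], [1, −3]] = [[−44, 180], [−15, 61]].

[[−44, 180], [−15, 61]]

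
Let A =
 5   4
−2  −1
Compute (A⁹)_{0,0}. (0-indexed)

39365

tr A = 4 and det A = 3, so the characteristic polynomial is λ² − (4)λ + (3) with roots 3 and 1.
Eigenvectors give P = [[2, 1], [−1, −1]] with P⁻¹ = [[1, 1], [−1, −2]], and A = P·diag(3, 1)·P⁻¹.
Then A⁹ = P·diag(19683, 1)·P⁻¹ = [[39366, 1], [−19683, −1]] · [[1, 1], [−1, −2]] = [[39365, 39364], [−19682, −19681]].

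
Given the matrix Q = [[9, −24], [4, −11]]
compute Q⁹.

[[39369, −118104], [19684, −59051]]

tr Q = −2 and det Q = −3, so the characteristic polynomial is λ² − (−2)λ + (−3) with roots 1 and −3.
Eigenvectors give P = [[3, 2], [1, 1]] with P⁻¹ = [[1, −2], [−1, 3]], and Q = P·diag(1, −3)·P⁻¹.
Then Q⁹ = P·diag(1, −19683)·P⁻¹ = [[3, −39366], [1, −19683]] · [[1, −2], [−1, 3]] = [[39369, −118104], [19684, −59051]].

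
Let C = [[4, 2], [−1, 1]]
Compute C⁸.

tr C = 5 and det C = 6, so the characteristic polynomial is λ² − (5)λ + (6) with roots 3 and 2.
Eigenvectors give P = [[2, −1], [−1, 1]] with P⁻¹ = [[1, 1], [1, 2]], and C = P·diag(3, 2)·P⁻¹.
Then C⁸ = P·diag(6561, 256)·P⁻¹ = [[13122, −256], [−6561, 256]] · [[1, 1], [1, 2]] = [[12866, 12610], [−6305, −6049]].

[[12866, 12610], [−6305, −6049]]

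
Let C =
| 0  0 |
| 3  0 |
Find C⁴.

C is strictly triangular, hence nilpotent: C² = 0, so C⁴ = 0.

[[0, 0], [0, 0]]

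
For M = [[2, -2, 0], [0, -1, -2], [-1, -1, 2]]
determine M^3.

[[4, -10, 12], [6, -5, -10], [-14, 1, 10]]

M^2 = [[4, -2, 4], [2, 3, -2], [-4, 1, 6]]
M^3 = [[4, -10, 12], [6, -5, -10], [-14, 1, 10]]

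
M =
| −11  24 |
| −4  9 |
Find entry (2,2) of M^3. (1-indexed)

tr M = −2 and det M = −3, so the characteristic polynomial is λ² − (−2)λ + (−3) with roots −3 and 1.
Eigenvectors give P = [[−3, 2], [−1, 1]] with P⁻¹ = [[−1, 2], [−1, 3]], and M = P·diag(−3, 1)·P⁻¹.
Then M^3 = P·diag(−27, 1)·P⁻¹ = [[81, 2], [27, 1]] · [[−1, 2], [−1, 3]] = [[−83, 168], [−28, 57]].

57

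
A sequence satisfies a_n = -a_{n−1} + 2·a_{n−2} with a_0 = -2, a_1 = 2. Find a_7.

With companion matrix M = [[-1, 2], [1, 0]], [a_n, a_{n−1}]ᵀ = M·[a_{n−1}, a_{n−2}]ᵀ, so [a_7, a_6]ᵀ = M⁶·[a_1, a_0]ᵀ.
M⁶ = [[43, -42], [-21, 22]], giving [a_7, a_6]ᵀ = [[170], [-86]].

170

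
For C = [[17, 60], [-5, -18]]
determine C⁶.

tr C = -1 and det C = -6, so the characteristic polynomial is λ² − (-1)λ + (-6) with roots -3 and 2.
Eigenvectors give P = [[3, -4], [-1, 1]] with P⁻¹ = [[-1, -4], [-1, -3]], and C = P·diag(-3, 2)·P⁻¹.
Then C⁶ = P·diag(729, 64)·P⁻¹ = [[2187, -256], [-729, 64]] · [[-1, -4], [-1, -3]] = [[-1931, -7980], [665, 2724]].

[[-1931, -7980], [665, 2724]]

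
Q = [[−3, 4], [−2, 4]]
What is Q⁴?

[[−7, 36], [−18, 56]]

Q² = [[1, 4], [−2, 8]]
Q³ = [[−11, 20], [−10, 24]]
Q⁴ = [[−7, 36], [−18, 56]]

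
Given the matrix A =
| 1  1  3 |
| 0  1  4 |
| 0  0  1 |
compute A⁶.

[[1, 6, 78], [0, 1, 24], [0, 0, 1]]

A = I + N where N = [[0, 1, 3], [0, 0, 4], [0, 0, 0]] is strictly upper-triangular, so N³ = 0.
(I + N)⁶ = I + 6·N + 15·N² = [[1, 6, 78], [0, 1, 24], [0, 0, 1]].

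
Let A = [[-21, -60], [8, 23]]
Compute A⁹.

[[-98421, -295260], [39368, 118103]]

tr A = 2 and det A = -3, so the characteristic polynomial is λ² − (2)λ + (-3) with roots -1 and 3.
Eigenvectors give P = [[-3, 5], [1, -2]] with P⁻¹ = [[-2, -5], [-1, -3]], and A = P·diag(-1, 3)·P⁻¹.
Then A⁹ = P·diag(-1, 19683)·P⁻¹ = [[3, 98415], [-1, -39366]] · [[-2, -5], [-1, -3]] = [[-98421, -295260], [39368, 118103]].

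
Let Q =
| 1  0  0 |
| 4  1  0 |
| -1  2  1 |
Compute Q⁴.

Q = I + N where N = [[0, 0, 0], [4, 0, 0], [-1, 2, 0]] is strictly lower-triangular, so N³ = 0.
(I + N)⁴ = I + 4·N + 6·N² = [[1, 0, 0], [16, 1, 0], [44, 8, 1]].

[[1, 0, 0], [16, 1, 0], [44, 8, 1]]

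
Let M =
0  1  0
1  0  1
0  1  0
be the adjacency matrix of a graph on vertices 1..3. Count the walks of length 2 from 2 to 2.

2

The number of length-2 walks from vertex 2 to vertex 2 is entry (2,2) of M², where M is the adjacency matrix.
M² = [[1, 0, 1], [0, 2, 0], [1, 0, 1]]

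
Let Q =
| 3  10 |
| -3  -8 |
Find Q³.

tr Q = -5 and det Q = 6, so the characteristic polynomial is λ² − (-5)λ + (6) with roots -3 and -2.
Eigenvectors give P = [[-5, 2], [3, -1]] with P⁻¹ = [[1, 2], [3, 5]], and Q = P·diag(-3, -2)·P⁻¹.
Then Q³ = P·diag(-27, -8)·P⁻¹ = [[135, -16], [-81, 8]] · [[1, 2], [3, 5]] = [[87, 190], [-57, -122]].

[[87, 190], [-57, -122]]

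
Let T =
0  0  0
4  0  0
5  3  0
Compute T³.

T is strictly triangular, hence nilpotent: T³ = 0, so T³ = 0.

[[0, 0, 0], [0, 0, 0], [0, 0, 0]]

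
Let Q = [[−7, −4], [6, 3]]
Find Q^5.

tr Q = −4 and det Q = 3, so the characteristic polynomial is λ² − (−4)λ + (3) with roots −3 and −1.
Eigenvectors give P = [[−1, −2], [1, 3]] with P⁻¹ = [[−3, −2], [1, 1]], and Q = P·diag(−3, −1)·P⁻¹.
Then Q^5 = P·diag(−243, −1)·P⁻¹ = [[243, 2], [−243, −3]] · [[−3, −2], [1, 1]] = [[−727, −484], [726, 483]].

[[−727, −484], [726, 483]]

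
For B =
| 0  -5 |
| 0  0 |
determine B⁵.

B is strictly triangular, hence nilpotent: B² = 0, so B⁵ = 0.

[[0, 0], [0, 0]]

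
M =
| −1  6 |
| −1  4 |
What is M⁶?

tr M = 3 and det M = 2, so the characteristic polynomial is λ² − (3)λ + (2) with roots 1 and 2.
Eigenvectors give P = [[−3, 2], [−1, 1]] with P⁻¹ = [[−1, 2], [−1, 3]], and M = P·diag(1, 2)·P⁻¹.
Then M⁶ = P·diag(1, 64)·P⁻¹ = [[−3, 128], [−1, 64]] · [[−1, 2], [−1, 3]] = [[−125, 378], [−63, 190]].

[[−125, 378], [−63, 190]]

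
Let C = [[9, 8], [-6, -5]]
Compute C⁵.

[[969, 968], [-726, -725]]

tr C = 4 and det C = 3, so the characteristic polynomial is λ² − (4)λ + (3) with roots 1 and 3.
Eigenvectors give P = [[-1, 4], [1, -3]] with P⁻¹ = [[3, 4], [1, 1]], and C = P·diag(1, 3)·P⁻¹.
Then C⁵ = P·diag(1, 243)·P⁻¹ = [[-1, 972], [1, -729]] · [[3, 4], [1, 1]] = [[969, 968], [-726, -725]].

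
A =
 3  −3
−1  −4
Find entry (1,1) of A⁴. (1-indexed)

147

A² = [[12, 3], [1, 19]]
A³ = [[33, −48], [−16, −79]]
A⁴ = [[147, 93], [31, 364]]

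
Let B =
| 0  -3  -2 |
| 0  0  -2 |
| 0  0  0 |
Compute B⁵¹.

B is strictly triangular, hence nilpotent: B³ = 0, so B⁵¹ = 0.

[[0, 0, 0], [0, 0, 0], [0, 0, 0]]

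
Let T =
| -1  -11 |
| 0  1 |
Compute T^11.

T² = I (check: tr T = 0 and det T = -1), so T^11 = T since 11 is odd.

[[-1, -11], [0, 1]]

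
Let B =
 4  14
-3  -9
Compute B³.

tr B = -5 and det B = 6, so the characteristic polynomial is λ² − (-5)λ + (6) with roots -3 and -2.
Eigenvectors give P = [[2, -7], [-1, 3]] with P⁻¹ = [[-3, -7], [-1, -2]], and B = P·diag(-3, -2)·P⁻¹.
Then B³ = P·diag(-27, -8)·P⁻¹ = [[-54, 56], [27, -24]] · [[-3, -7], [-1, -2]] = [[106, 266], [-57, -141]].

[[106, 266], [-57, -141]]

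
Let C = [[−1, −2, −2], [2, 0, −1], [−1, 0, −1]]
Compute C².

[[−1, 2, 6], [−1, −4, −3], [2, 2, 3]]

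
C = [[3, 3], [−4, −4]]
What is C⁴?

[[−3, −3], [4, 4]]

C² = [[−3, −3], [4, 4]]
C³ = [[3, 3], [−4, −4]]
C⁴ = [[−3, −3], [4, 4]]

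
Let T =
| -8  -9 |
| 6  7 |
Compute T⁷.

[[-386, -387], [258, 259]]

tr T = -1 and det T = -2, so the characteristic polynomial is λ² − (-1)λ + (-2) with roots 1 and -2.
Eigenvectors give P = [[1, -3], [-1, 2]] with P⁻¹ = [[-2, -3], [-1, -1]], and T = P·diag(1, -2)·P⁻¹.
Then T⁷ = P·diag(1, -128)·P⁻¹ = [[1, 384], [-1, -256]] · [[-2, -3], [-1, -1]] = [[-386, -387], [258, 259]].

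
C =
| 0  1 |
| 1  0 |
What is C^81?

C² = I (check: tr C = 0 and det C = -1), so C^81 = C since 81 is odd.

[[0, 1], [1, 0]]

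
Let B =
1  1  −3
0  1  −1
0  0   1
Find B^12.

[[1, 12, −102], [0, 1, −12], [0, 0, 1]]

B = I + N where N = [[0, 1, −3], [0, 0, −1], [0, 0, 0]] is strictly upper-triangular, so N^3 = 0.
(I + N)^12 = I + 12·N + 66·N^2 = [[1, 12, −102], [0, 1, −12], [0, 0, 1]].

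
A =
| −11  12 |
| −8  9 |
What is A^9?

[[−59051, 59052], [−39368, 39369]]

tr A = −2 and det A = −3, so the characteristic polynomial is λ² − (−2)λ + (−3) with roots 1 and −3.
Eigenvectors give P = [[1, 3], [1, 2]] with P⁻¹ = [[−2, 3], [1, −1]], and A = P·diag(1, −3)·P⁻¹.
Then A^9 = P·diag(1, −19683)·P⁻¹ = [[1, −59049], [1, −39366]] · [[−2, 3], [1, −1]] = [[−59051, 59052], [−39368, 39369]].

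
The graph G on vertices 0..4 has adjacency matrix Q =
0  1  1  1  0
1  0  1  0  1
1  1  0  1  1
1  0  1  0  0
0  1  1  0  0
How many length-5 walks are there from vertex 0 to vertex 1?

The number of length-5 walks from vertex 0 to vertex 1 is entry (0,1) of Q⁵, where Q is the adjacency matrix.
Q² = [[3, 1, 2, 1, 2], [1, 3, 2, 2, 1], [2, 2, 4, 1, 1], [1, 2, 1, 2, 1], [2, 1, 1, 1, 2]]
Q³ = [[4, 7, 7, 5, 3], [7, 4, 7, 3, 5], [7, 7, 6, 6, 6], [5, 3, 6, 2, 3], [3, 5, 6, 3, 2]]
Q⁴ = [[19, 14, 19, 11, 14], [14, 19, 19, 14, 11], [19, 19, 26, 13, 13], [11, 14, 13, 11, 9], [14, 11, 13, 9, 11]]
Q⁵ = [[44, 52, 58, 38, 33], [52, 44, 58, 33, 38], [58, 58, 64, 45, 45], [38, 33, 45, 24, 27], [33, 38, 45, 27, 24]]

52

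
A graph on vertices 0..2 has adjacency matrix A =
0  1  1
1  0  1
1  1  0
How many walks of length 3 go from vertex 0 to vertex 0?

2

The number of length-3 walks from vertex 0 to vertex 0 is entry (0,0) of A³, where A is the adjacency matrix.
A² = [[2, 1, 1], [1, 2, 1], [1, 1, 2]]
A³ = [[2, 3, 3], [3, 2, 3], [3, 3, 2]]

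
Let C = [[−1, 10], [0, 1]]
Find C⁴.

C² = I (check: tr C = 0 and det C = −1), so C⁴ = I since 4 is even.

[[1, 0], [0, 1]]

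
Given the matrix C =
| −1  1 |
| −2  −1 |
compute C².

[[−1, −2], [4, −1]]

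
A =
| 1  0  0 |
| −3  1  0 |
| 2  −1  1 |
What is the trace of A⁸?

A = I + N where N = [[0, 0, 0], [−3, 0, 0], [2, −1, 0]] is strictly lower-triangular, so N³ = 0.
(I + N)⁸ = I + 8·N + 28·N² = [[1, 0, 0], [−24, 1, 0], [100, −8, 1]].

3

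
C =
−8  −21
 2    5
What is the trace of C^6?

tr C = −3 and det C = 2, so the characteristic polynomial is λ² − (−3)λ + (2) with roots −1 and −2.
Eigenvectors give P = [[−3, 7], [1, −2]] with P⁻¹ = [[2, 7], [1, 3]], and C = P·diag(−1, −2)·P⁻¹.
Then C^6 = P·diag(1, 64)·P⁻¹ = [[−3, 448], [1, −128]] · [[2, 7], [1, 3]] = [[442, 1323], [−126, −377]].

65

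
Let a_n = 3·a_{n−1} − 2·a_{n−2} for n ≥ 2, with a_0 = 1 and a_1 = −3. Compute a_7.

With companion matrix B = [[3, −2], [1, 0]], [a_n, a_{n−1}]ᵀ = B·[a_{n−1}, a_{n−2}]ᵀ, so [a_7, a_6]ᵀ = B⁶·[a_1, a_0]ᵀ.
B⁶ = [[127, −126], [63, −62]], giving [a_7, a_6]ᵀ = [[−507], [−251]].

−507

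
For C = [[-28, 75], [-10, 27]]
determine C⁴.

[[406, -975], [130, -309]]

tr C = -1 and det C = -6, so the characteristic polynomial is λ² − (-1)λ + (-6) with roots 2 and -3.
Eigenvectors give P = [[-5, 3], [-2, 1]] with P⁻¹ = [[1, -3], [2, -5]], and C = P·diag(2, -3)·P⁻¹.
Then C⁴ = P·diag(16, 81)·P⁻¹ = [[-80, 243], [-32, 81]] · [[1, -3], [2, -5]] = [[406, -975], [130, -309]].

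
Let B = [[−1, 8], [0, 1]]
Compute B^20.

[[1, 0], [0, 1]]

B² = I (check: tr B = 0 and det B = −1), so B^20 = I since 20 is even.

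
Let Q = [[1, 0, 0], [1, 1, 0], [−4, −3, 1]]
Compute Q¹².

Q = I + N where N = [[0, 0, 0], [1, 0, 0], [−4, −3, 0]] is strictly lower-triangular, so N³ = 0.
(I + N)¹² = I + 12·N + 66·N² = [[1, 0, 0], [12, 1, 0], [−246, −36, 1]].

[[1, 0, 0], [12, 1, 0], [−246, −36, 1]]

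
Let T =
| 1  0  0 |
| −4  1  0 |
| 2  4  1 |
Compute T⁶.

T = I + N where N = [[0, 0, 0], [−4, 0, 0], [2, 4, 0]] is strictly lower-triangular, so N³ = 0.
(I + N)⁶ = I + 6·N + 15·N² = [[1, 0, 0], [−24, 1, 0], [−228, 24, 1]].

[[1, 0, 0], [−24, 1, 0], [−228, 24, 1]]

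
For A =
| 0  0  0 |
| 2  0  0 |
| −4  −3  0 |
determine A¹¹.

[[0, 0, 0], [0, 0, 0], [0, 0, 0]]

A is strictly triangular, hence nilpotent: A³ = 0, so A¹¹ = 0.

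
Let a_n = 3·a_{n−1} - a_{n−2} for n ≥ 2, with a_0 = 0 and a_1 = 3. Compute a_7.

With companion matrix T = [[3, -1], [1, 0]], [a_n, a_{n−1}]ᵀ = T·[a_{n−1}, a_{n−2}]ᵀ, so [a_7, a_6]ᵀ = T⁶·[a_1, a_0]ᵀ.
T⁶ = [[377, -144], [144, -55]], giving [a_7, a_6]ᵀ = [[1131], [432]].

1131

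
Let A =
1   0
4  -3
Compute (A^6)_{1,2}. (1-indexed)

0

tr A = -2 and det A = -3, so the characteristic polynomial is λ² − (-2)λ + (-3) with roots 1 and -3.
Eigenvectors give P = [[1, 0], [1, -1]] with P⁻¹ = [[1, 0], [1, -1]], and A = P·diag(1, -3)·P⁻¹.
Then A^6 = P·diag(1, 729)·P⁻¹ = [[1, 0], [1, -729]] · [[1, 0], [1, -1]] = [[1, 0], [-728, 729]].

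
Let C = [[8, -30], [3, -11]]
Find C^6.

[[-566, 1890], [-189, 631]]

tr C = -3 and det C = 2, so the characteristic polynomial is λ² − (-3)λ + (2) with roots -1 and -2.
Eigenvectors give P = [[10, -3], [3, -1]] with P⁻¹ = [[1, -3], [3, -10]], and C = P·diag(-1, -2)·P⁻¹.
Then C^6 = P·diag(1, 64)·P⁻¹ = [[10, -192], [3, -64]] · [[1, -3], [3, -10]] = [[-566, 1890], [-189, 631]].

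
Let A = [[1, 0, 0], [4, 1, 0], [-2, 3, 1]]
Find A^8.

A = I + N where N = [[0, 0, 0], [4, 0, 0], [-2, 3, 0]] is strictly lower-triangular, so N^3 = 0.
(I + N)^8 = I + 8·N + 28·N^2 = [[1, 0, 0], [32, 1, 0], [320, 24, 1]].

[[1, 0, 0], [32, 1, 0], [320, 24, 1]]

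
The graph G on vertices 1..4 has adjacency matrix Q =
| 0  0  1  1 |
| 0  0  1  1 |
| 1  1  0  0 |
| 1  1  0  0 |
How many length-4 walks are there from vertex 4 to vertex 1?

The number of length-4 walks from vertex 4 to vertex 1 is entry (4,1) of Q⁴, where Q is the adjacency matrix.
Q² = [[2, 2, 0, 0], [2, 2, 0, 0], [0, 0, 2, 2], [0, 0, 2, 2]]
Q³ = [[0, 0, 4, 4], [0, 0, 4, 4], [4, 4, 0, 0], [4, 4, 0, 0]]
Q⁴ = [[8, 8, 0, 0], [8, 8, 0, 0], [0, 0, 8, 8], [0, 0, 8, 8]]

0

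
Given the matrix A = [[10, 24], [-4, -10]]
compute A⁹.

tr A = 0 and det A = -4, so the characteristic polynomial is λ² − (0)λ + (-4) with roots 2 and -2.
Eigenvectors give P = [[3, -2], [-1, 1]] with P⁻¹ = [[1, 2], [1, 3]], and A = P·diag(2, -2)·P⁻¹.
Then A⁹ = P·diag(512, -512)·P⁻¹ = [[1536, 1024], [-512, -512]] · [[1, 2], [1, 3]] = [[2560, 6144], [-1024, -2560]].

[[2560, 6144], [-1024, -2560]]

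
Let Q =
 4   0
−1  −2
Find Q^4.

[[256, 0], [−40, 16]]

Q^2 = [[16, 0], [−2, 4]]
Q^3 = [[64, 0], [−12, −8]]
Q^4 = [[256, 0], [−40, 16]]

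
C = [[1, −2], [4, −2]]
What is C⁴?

[[41, −22], [44, 8]]

C² = [[−7, 2], [−4, −4]]
C³ = [[1, 10], [−20, 16]]
C⁴ = [[41, −22], [44, 8]]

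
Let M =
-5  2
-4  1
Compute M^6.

[[1457, -728], [1456, -727]]

tr M = -4 and det M = 3, so the characteristic polynomial is λ² − (-4)λ + (3) with roots -3 and -1.
Eigenvectors give P = [[1, 1], [1, 2]] with P⁻¹ = [[2, -1], [-1, 1]], and M = P·diag(-3, -1)·P⁻¹.
Then M^6 = P·diag(729, 1)·P⁻¹ = [[729, 1], [729, 2]] · [[2, -1], [-1, 1]] = [[1457, -728], [1456, -727]].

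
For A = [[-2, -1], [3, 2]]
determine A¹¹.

A² = I (check: tr A = 0 and det A = -1), so A¹¹ = A since 11 is odd.

[[-2, -1], [3, 2]]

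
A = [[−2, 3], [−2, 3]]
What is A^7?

[[−2, 3], [−2, 3]]

A² = A (a projection; rank 1, trace 1), so A^7 = A.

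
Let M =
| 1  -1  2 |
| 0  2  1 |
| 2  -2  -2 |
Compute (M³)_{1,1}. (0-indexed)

M² = [[5, -7, -3], [2, 2, 0], [-2, -2, 6]]
M³ = [[-1, -13, 9], [2, 2, 6], [10, -14, -18]]

2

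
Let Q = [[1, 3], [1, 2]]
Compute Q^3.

Q^2 = [[4, 9], [3, 7]]
Q^3 = [[13, 30], [10, 23]]

[[13, 30], [10, 23]]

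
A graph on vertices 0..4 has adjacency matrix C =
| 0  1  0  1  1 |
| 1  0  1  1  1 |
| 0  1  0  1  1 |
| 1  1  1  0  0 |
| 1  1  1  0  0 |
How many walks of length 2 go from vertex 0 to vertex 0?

The number of length-2 walks from vertex 0 to vertex 0 is entry (0,0) of C^2, where C is the adjacency matrix.
C^2 = [[3, 2, 3, 1, 1], [2, 4, 2, 2, 2], [3, 2, 3, 1, 1], [1, 2, 1, 3, 3], [1, 2, 1, 3, 3]]

3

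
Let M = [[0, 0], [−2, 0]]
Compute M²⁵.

[[0, 0], [0, 0]]

M is strictly triangular, hence nilpotent: M² = 0, so M²⁵ = 0.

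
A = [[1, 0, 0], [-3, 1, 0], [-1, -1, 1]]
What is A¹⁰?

A = I + N where N = [[0, 0, 0], [-3, 0, 0], [-1, -1, 0]] is strictly lower-triangular, so N³ = 0.
(I + N)¹⁰ = I + 10·N + 45·N² = [[1, 0, 0], [-30, 1, 0], [125, -10, 1]].

[[1, 0, 0], [-30, 1, 0], [125, -10, 1]]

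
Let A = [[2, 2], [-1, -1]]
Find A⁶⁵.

[[2, 2], [-1, -1]]

A² = A (a projection; rank 1, trace 1), so A⁶⁵ = A.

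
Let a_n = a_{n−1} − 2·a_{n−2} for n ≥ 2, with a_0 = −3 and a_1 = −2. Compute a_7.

With companion matrix M = [[1, −2], [1, 0]], [a_n, a_{n−1}]ᵀ = M·[a_{n−1}, a_{n−2}]ᵀ, so [a_7, a_6]ᵀ = M⁶·[a_1, a_0]ᵀ.
M⁶ = [[7, −10], [5, 2]], giving [a_7, a_6]ᵀ = [[16], [−16]].

16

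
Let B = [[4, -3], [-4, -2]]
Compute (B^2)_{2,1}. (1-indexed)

-8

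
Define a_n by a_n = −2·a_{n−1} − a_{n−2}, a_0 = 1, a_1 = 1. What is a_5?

With companion matrix M = [[−2, −1], [1, 0]], [a_n, a_{n−1}]ᵀ = M·[a_{n−1}, a_{n−2}]ᵀ, so [a_5, a_4]ᵀ = M⁴·[a_1, a_0]ᵀ.
M⁴ = [[5, 4], [−4, −3]], giving [a_5, a_4]ᵀ = [[9], [−7]].

9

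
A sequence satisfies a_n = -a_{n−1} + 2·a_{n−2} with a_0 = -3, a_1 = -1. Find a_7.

83

With companion matrix C = [[-1, 2], [1, 0]], [a_n, a_{n−1}]ᵀ = C·[a_{n−1}, a_{n−2}]ᵀ, so [a_7, a_6]ᵀ = C⁶·[a_1, a_0]ᵀ.
C⁶ = [[43, -42], [-21, 22]], giving [a_7, a_6]ᵀ = [[83], [-45]].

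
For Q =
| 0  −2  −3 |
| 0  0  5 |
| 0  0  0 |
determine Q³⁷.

Q is strictly triangular, hence nilpotent: Q³ = 0, so Q³⁷ = 0.

[[0, 0, 0], [0, 0, 0], [0, 0, 0]]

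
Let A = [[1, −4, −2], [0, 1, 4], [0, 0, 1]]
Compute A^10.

[[1, −40, −740], [0, 1, 40], [0, 0, 1]]

A = I + N where N = [[0, −4, −2], [0, 0, 4], [0, 0, 0]] is strictly upper-triangular, so N^3 = 0.
(I + N)^10 = I + 10·N + 45·N^2 = [[1, −40, −740], [0, 1, 40], [0, 0, 1]].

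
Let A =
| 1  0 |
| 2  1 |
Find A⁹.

[[1, 0], [18, 1]]

A = I + N where N = [[0, 0], [2, 0]] is strictly lower-triangular, so N² = 0.
(I + N)⁹ = I + 9·N = [[1, 0], [18, 1]].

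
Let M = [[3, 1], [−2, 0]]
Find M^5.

[[63, 31], [−62, −30]]

tr M = 3 and det M = 2, so the characteristic polynomial is λ² − (3)λ + (2) with roots 2 and 1.
Eigenvectors give P = [[−1, −1], [1, 2]] with P⁻¹ = [[−2, −1], [1, 1]], and M = P·diag(2, 1)·P⁻¹.
Then M^5 = P·diag(32, 1)·P⁻¹ = [[−32, −1], [32, 2]] · [[−2, −1], [1, 1]] = [[63, 31], [−62, −30]].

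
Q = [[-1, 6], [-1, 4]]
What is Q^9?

tr Q = 3 and det Q = 2, so the characteristic polynomial is λ² − (3)λ + (2) with roots 1 and 2.
Eigenvectors give P = [[3, -2], [1, -1]] with P⁻¹ = [[1, -2], [1, -3]], and Q = P·diag(1, 2)·P⁻¹.
Then Q^9 = P·diag(1, 512)·P⁻¹ = [[3, -1024], [1, -512]] · [[1, -2], [1, -3]] = [[-1021, 3066], [-511, 1534]].

[[-1021, 3066], [-511, 1534]]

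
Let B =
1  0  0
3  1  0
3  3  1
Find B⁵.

B = I + N where N = [[0, 0, 0], [3, 0, 0], [3, 3, 0]] is strictly lower-triangular, so N³ = 0.
(I + N)⁵ = I + 5·N + 10·N² = [[1, 0, 0], [15, 1, 0], [105, 15, 1]].

[[1, 0, 0], [15, 1, 0], [105, 15, 1]]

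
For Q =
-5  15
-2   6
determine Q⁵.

Q² = Q (a projection; rank 1, trace 1), so Q⁵ = Q.

[[-5, 15], [-2, 6]]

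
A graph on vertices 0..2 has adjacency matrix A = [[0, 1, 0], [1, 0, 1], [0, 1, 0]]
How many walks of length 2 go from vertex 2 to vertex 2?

The number of length-2 walks from vertex 2 to vertex 2 is entry (2,2) of A^2, where A is the adjacency matrix.
A^2 = [[1, 0, 1], [0, 2, 0], [1, 0, 1]]

1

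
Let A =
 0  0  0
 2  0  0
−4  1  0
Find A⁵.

A is strictly triangular, hence nilpotent: A³ = 0, so A⁵ = 0.

[[0, 0, 0], [0, 0, 0], [0, 0, 0]]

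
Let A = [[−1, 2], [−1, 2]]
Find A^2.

[[−1, 2], [−1, 2]]

A² = A (a projection; rank 1, trace 1), so A^2 = A.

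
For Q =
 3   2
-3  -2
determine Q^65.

[[3, 2], [-3, -2]]

Q² = Q (a projection; rank 1, trace 1), so Q^65 = Q.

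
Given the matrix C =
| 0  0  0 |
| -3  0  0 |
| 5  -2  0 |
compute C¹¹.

C is strictly triangular, hence nilpotent: C³ = 0, so C¹¹ = 0.

[[0, 0, 0], [0, 0, 0], [0, 0, 0]]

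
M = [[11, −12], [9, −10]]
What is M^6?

tr M = 1 and det M = −2, so the characteristic polynomial is λ² − (1)λ + (−2) with roots 2 and −1.
Eigenvectors give P = [[4, 1], [3, 1]] with P⁻¹ = [[1, −1], [−3, 4]], and M = P·diag(2, −1)·P⁻¹.
Then M^6 = P·diag(64, 1)·P⁻¹ = [[256, 1], [192, 1]] · [[1, −1], [−3, 4]] = [[253, −252], [189, −188]].

[[253, −252], [189, −188]]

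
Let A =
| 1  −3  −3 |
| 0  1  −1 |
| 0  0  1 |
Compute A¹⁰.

A = I + N where N = [[0, −3, −3], [0, 0, −1], [0, 0, 0]] is strictly upper-triangular, so N³ = 0.
(I + N)¹⁰ = I + 10·N + 45·N² = [[1, −30, 105], [0, 1, −10], [0, 0, 1]].

[[1, −30, 105], [0, 1, −10], [0, 0, 1]]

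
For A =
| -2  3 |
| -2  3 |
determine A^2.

A² = A (a projection; rank 1, trace 1), so A^2 = A.

[[-2, 3], [-2, 3]]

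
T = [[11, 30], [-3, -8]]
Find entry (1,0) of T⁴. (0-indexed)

tr T = 3 and det T = 2, so the characteristic polynomial is λ² − (3)λ + (2) with roots 1 and 2.
Eigenvectors give P = [[3, -10], [-1, 3]] with P⁻¹ = [[-3, -10], [-1, -3]], and T = P·diag(1, 2)·P⁻¹.
Then T⁴ = P·diag(1, 16)·P⁻¹ = [[3, -160], [-1, 48]] · [[-3, -10], [-1, -3]] = [[151, 450], [-45, -134]].

-45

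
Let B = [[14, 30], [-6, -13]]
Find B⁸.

tr B = 1 and det B = -2, so the characteristic polynomial is λ² − (1)λ + (-2) with roots 2 and -1.
Eigenvectors give P = [[5, -2], [-2, 1]] with P⁻¹ = [[1, 2], [2, 5]], and B = P·diag(2, -1)·P⁻¹.
Then B⁸ = P·diag(256, 1)·P⁻¹ = [[1280, -2], [-512, 1]] · [[1, 2], [2, 5]] = [[1276, 2550], [-510, -1019]].

[[1276, 2550], [-510, -1019]]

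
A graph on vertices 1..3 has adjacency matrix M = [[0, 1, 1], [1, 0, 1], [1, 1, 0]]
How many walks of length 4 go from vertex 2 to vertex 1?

5

The number of length-4 walks from vertex 2 to vertex 1 is entry (2,1) of M⁴, where M is the adjacency matrix.
M² = [[2, 1, 1], [1, 2, 1], [1, 1, 2]]
M³ = [[2, 3, 3], [3, 2, 3], [3, 3, 2]]
M⁴ = [[6, 5, 5], [5, 6, 5], [5, 5, 6]]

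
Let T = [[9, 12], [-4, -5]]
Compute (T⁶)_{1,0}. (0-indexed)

-1456

tr T = 4 and det T = 3, so the characteristic polynomial is λ² − (4)λ + (3) with roots 3 and 1.
Eigenvectors give P = [[-2, -3], [1, 2]] with P⁻¹ = [[-2, -3], [1, 2]], and T = P·diag(3, 1)·P⁻¹.
Then T⁶ = P·diag(729, 1)·P⁻¹ = [[-1458, -3], [729, 2]] · [[-2, -3], [1, 2]] = [[2913, 4368], [-1456, -2183]].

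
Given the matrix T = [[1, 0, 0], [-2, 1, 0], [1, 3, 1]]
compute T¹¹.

[[1, 0, 0], [-22, 1, 0], [-319, 33, 1]]

T = I + N where N = [[0, 0, 0], [-2, 0, 0], [1, 3, 0]] is strictly lower-triangular, so N³ = 0.
(I + N)¹¹ = I + 11·N + 55·N² = [[1, 0, 0], [-22, 1, 0], [-319, 33, 1]].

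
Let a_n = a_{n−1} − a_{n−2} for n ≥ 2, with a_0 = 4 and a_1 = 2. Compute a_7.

2

With companion matrix C = [[1, −1], [1, 0]], [a_n, a_{n−1}]ᵀ = C·[a_{n−1}, a_{n−2}]ᵀ, so [a_7, a_6]ᵀ = C⁶·[a_1, a_0]ᵀ.
C⁶ = [[1, 0], [0, 1]], giving [a_7, a_6]ᵀ = [[2], [4]].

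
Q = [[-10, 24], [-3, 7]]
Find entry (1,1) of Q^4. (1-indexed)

136

tr Q = -3 and det Q = 2, so the characteristic polynomial is λ² − (-3)λ + (2) with roots -2 and -1.
Eigenvectors give P = [[-3, 8], [-1, 3]] with P⁻¹ = [[-3, 8], [-1, 3]], and Q = P·diag(-2, -1)·P⁻¹.
Then Q^4 = P·diag(16, 1)·P⁻¹ = [[-48, 8], [-16, 3]] · [[-3, 8], [-1, 3]] = [[136, -360], [45, -119]].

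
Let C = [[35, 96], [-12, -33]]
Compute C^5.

[[2195, 5856], [-732, -1953]]

tr C = 2 and det C = -3, so the characteristic polynomial is λ² − (2)λ + (-3) with roots 3 and -1.
Eigenvectors give P = [[-3, -8], [1, 3]] with P⁻¹ = [[-3, -8], [1, 3]], and C = P·diag(3, -1)·P⁻¹.
Then C^5 = P·diag(243, -1)·P⁻¹ = [[-729, 8], [243, -3]] · [[-3, -8], [1, 3]] = [[2195, 5856], [-732, -1953]].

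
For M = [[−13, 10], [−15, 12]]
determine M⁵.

[[−793, 550], [−825, 582]]

tr M = −1 and det M = −6, so the characteristic polynomial is λ² − (−1)λ + (−6) with roots −3 and 2.
Eigenvectors give P = [[−1, 2], [−1, 3]] with P⁻¹ = [[−3, 2], [−1, 1]], and M = P·diag(−3, 2)·P⁻¹.
Then M⁵ = P·diag(−243, 32)·P⁻¹ = [[243, 64], [243, 96]] · [[−3, 2], [−1, 1]] = [[−793, 550], [−825, 582]].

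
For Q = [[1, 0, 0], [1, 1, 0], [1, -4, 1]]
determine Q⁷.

Q = I + N where N = [[0, 0, 0], [1, 0, 0], [1, -4, 0]] is strictly lower-triangular, so N³ = 0.
(I + N)⁷ = I + 7·N + 21·N² = [[1, 0, 0], [7, 1, 0], [-77, -28, 1]].

[[1, 0, 0], [7, 1, 0], [-77, -28, 1]]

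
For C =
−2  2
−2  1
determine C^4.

[[−4, 6], [−6, 5]]

C^2 = [[0, −2], [2, −3]]
C^3 = [[4, −2], [2, 1]]
C^4 = [[−4, 6], [−6, 5]]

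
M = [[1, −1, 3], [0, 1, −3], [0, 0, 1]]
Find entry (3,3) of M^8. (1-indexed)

1

M = I + N where N = [[0, −1, 3], [0, 0, −3], [0, 0, 0]] is strictly upper-triangular, so N^3 = 0.
(I + N)^8 = I + 8·N + 28·N^2 = [[1, −8, 108], [0, 1, −24], [0, 0, 1]].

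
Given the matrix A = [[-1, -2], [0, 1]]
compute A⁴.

A² = [[1, 0], [0, 1]]
A³ = [[-1, -2], [0, 1]]
A⁴ = [[1, 0], [0, 1]]

[[1, 0], [0, 1]]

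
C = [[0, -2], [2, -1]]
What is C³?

[[4, 6], [-6, 7]]

C² = [[-4, 2], [-2, -3]]
C³ = [[4, 6], [-6, 7]]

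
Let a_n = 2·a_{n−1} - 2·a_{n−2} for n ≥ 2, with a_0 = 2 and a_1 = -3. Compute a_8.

32

With companion matrix T = [[2, -2], [1, 0]], [a_n, a_{n−1}]ᵀ = T·[a_{n−1}, a_{n−2}]ᵀ, so [a_8, a_7]ᵀ = T⁷·[a_1, a_0]ᵀ.
T⁷ = [[0, 16], [-8, 16]], giving [a_8, a_7]ᵀ = [[32], [56]].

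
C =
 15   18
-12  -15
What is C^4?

tr C = 0 and det C = -9, so the characteristic polynomial is λ² − (0)λ + (-9) with roots 3 and -3.
Eigenvectors give P = [[3, -1], [-2, 1]] with P⁻¹ = [[1, 1], [2, 3]], and C = P·diag(3, -3)·P⁻¹.
Then C^4 = P·diag(81, 81)·P⁻¹ = [[243, -81], [-162, 81]] · [[1, 1], [2, 3]] = [[81, 0], [0, 81]].

[[81, 0], [0, 81]]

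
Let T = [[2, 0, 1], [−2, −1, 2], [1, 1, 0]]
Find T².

[[5, 1, 2], [0, 3, −4], [0, −1, 3]]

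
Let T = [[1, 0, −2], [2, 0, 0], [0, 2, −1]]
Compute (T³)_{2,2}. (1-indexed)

T² = [[1, −4, 0], [2, 0, −4], [4, −2, 1]]
T³ = [[−7, 0, −2], [2, −8, 0], [0, 2, −9]]

−8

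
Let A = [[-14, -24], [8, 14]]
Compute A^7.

[[-896, -1536], [512, 896]]

tr A = 0 and det A = -4, so the characteristic polynomial is λ² − (0)λ + (-4) with roots 2 and -2.
Eigenvectors give P = [[-3, -2], [2, 1]] with P⁻¹ = [[1, 2], [-2, -3]], and A = P·diag(2, -2)·P⁻¹.
Then A^7 = P·diag(128, -128)·P⁻¹ = [[-384, 256], [256, -128]] · [[1, 2], [-2, -3]] = [[-896, -1536], [512, 896]].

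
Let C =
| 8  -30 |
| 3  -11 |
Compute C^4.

tr C = -3 and det C = 2, so the characteristic polynomial is λ² − (-3)λ + (2) with roots -1 and -2.
Eigenvectors give P = [[10, 3], [3, 1]] with P⁻¹ = [[1, -3], [-3, 10]], and C = P·diag(-1, -2)·P⁻¹.
Then C^4 = P·diag(1, 16)·P⁻¹ = [[10, 48], [3, 16]] · [[1, -3], [-3, 10]] = [[-134, 450], [-45, 151]].

[[-134, 450], [-45, 151]]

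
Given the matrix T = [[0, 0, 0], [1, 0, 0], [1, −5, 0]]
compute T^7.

T is strictly triangular, hence nilpotent: T^3 = 0, so T^7 = 0.

[[0, 0, 0], [0, 0, 0], [0, 0, 0]]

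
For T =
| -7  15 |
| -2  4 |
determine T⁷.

[[-763, 1905], [-254, 634]]

tr T = -3 and det T = 2, so the characteristic polynomial is λ² − (-3)λ + (2) with roots -1 and -2.
Eigenvectors give P = [[-5, 3], [-2, 1]] with P⁻¹ = [[1, -3], [2, -5]], and T = P·diag(-1, -2)·P⁻¹.
Then T⁷ = P·diag(-1, -128)·P⁻¹ = [[5, -384], [2, -128]] · [[1, -3], [2, -5]] = [[-763, 1905], [-254, 634]].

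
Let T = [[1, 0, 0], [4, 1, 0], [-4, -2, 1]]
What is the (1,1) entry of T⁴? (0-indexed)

1

T = I + N where N = [[0, 0, 0], [4, 0, 0], [-4, -2, 0]] is strictly lower-triangular, so N³ = 0.
(I + N)⁴ = I + 4·N + 6·N² = [[1, 0, 0], [16, 1, 0], [-64, -8, 1]].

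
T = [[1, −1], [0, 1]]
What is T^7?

[[1, −7], [0, 1]]

T = I + N where N = [[0, −1], [0, 0]] is strictly upper-triangular, so N^2 = 0.
(I + N)^7 = I + 7·N = [[1, −7], [0, 1]].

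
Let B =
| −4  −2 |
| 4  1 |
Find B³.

[[−8, −10], [20, 17]]

B² = [[8, 6], [−12, −7]]
B³ = [[−8, −10], [20, 17]]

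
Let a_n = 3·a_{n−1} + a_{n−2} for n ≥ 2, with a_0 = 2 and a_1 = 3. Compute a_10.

With companion matrix C = [[3, 1], [1, 0]], [a_n, a_{n−1}]ᵀ = C·[a_{n−1}, a_{n−2}]ᵀ, so [a_10, a_9]ᵀ = C⁹·[a_1, a_0]ᵀ.
C⁹ = [[42837, 12970], [12970, 3927]], giving [a_10, a_9]ᵀ = [[154451], [46764]].

154451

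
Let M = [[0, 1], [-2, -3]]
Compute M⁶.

[[-62, -63], [126, 127]]

tr M = -3 and det M = 2, so the characteristic polynomial is λ² − (-3)λ + (2) with roots -1 and -2.
Eigenvectors give P = [[-1, -1], [1, 2]] with P⁻¹ = [[-2, -1], [1, 1]], and M = P·diag(-1, -2)·P⁻¹.
Then M⁶ = P·diag(1, 64)·P⁻¹ = [[-1, -64], [1, 128]] · [[-2, -1], [1, 1]] = [[-62, -63], [126, 127]].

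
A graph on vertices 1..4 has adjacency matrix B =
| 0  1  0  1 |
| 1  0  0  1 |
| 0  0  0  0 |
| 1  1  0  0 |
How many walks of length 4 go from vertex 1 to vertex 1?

6

The number of length-4 walks from vertex 1 to vertex 1 is entry (1,1) of B⁴, where B is the adjacency matrix.
B² = [[2, 1, 0, 1], [1, 2, 0, 1], [0, 0, 0, 0], [1, 1, 0, 2]]
B³ = [[2, 3, 0, 3], [3, 2, 0, 3], [0, 0, 0, 0], [3, 3, 0, 2]]
B⁴ = [[6, 5, 0, 5], [5, 6, 0, 5], [0, 0, 0, 0], [5, 5, 0, 6]]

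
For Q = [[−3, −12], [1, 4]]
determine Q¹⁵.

[[−3, −12], [1, 4]]

Q² = Q (a projection; rank 1, trace 1), so Q¹⁵ = Q.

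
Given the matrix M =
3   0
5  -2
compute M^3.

tr M = 1 and det M = -6, so the characteristic polynomial is λ² − (1)λ + (-6) with roots 3 and -2.
Eigenvectors give P = [[1, 0], [1, -1]] with P⁻¹ = [[1, 0], [1, -1]], and M = P·diag(3, -2)·P⁻¹.
Then M^3 = P·diag(27, -8)·P⁻¹ = [[27, 0], [27, 8]] · [[1, 0], [1, -1]] = [[27, 0], [35, -8]].

[[27, 0], [35, -8]]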